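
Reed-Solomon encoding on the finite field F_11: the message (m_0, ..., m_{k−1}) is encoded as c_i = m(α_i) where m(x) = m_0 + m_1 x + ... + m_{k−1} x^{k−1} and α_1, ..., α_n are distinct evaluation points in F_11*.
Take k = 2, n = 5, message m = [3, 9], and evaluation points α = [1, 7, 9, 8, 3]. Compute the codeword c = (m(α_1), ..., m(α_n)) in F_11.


c = [1, 0, 7, 9, 8]

Message polynomial: m(x) = 3 + 9·x (mod 11).
For each evaluation point α_i, compute m(α_i) mod 11:
  α_1 = 1: Horner steps 9 → 1, so m(1) = 1.
  α_2 = 7: Horner steps 9 → 0, so m(7) = 0.
  α_3 = 9: Horner steps 9 → 7, so m(9) = 7.
  α_4 = 8: Horner steps 9 → 9, so m(8) = 9.
  α_5 = 3: Horner steps 9 → 8, so m(3) = 8.
Codeword c = [1, 0, 7, 9, 8] ∈ F_11^5.


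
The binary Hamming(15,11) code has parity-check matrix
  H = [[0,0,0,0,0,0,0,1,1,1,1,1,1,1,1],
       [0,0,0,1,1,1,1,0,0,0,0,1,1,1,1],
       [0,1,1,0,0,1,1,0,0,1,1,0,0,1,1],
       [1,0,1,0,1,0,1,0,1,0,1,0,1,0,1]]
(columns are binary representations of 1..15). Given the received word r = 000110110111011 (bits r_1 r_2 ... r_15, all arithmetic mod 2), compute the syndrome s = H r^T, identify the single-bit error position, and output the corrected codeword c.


s = (0, 0, 1, 0)^T, error position = 2, corrected codeword c = 010110110111011

Compute s = H r^T mod 2 one row at a time:
  s_1 = 1 + 0 + 1 + 1 + 1 + 0 + 1 + 1 = 6 ≡ 0 (mod 2).
  s_2 = 1 + 1 + 0 + 1 + 1 + 0 + 1 + 1 = 6 ≡ 0 (mod 2).
  s_3 = 0 + 0 + 0 + 1 + 1 + 1 + 1 + 1 = 5 ≡ 1 (mod 2).
  s_4 = 0 + 0 + 1 + 1 + 0 + 1 + 0 + 1 = 4 ≡ 0 (mod 2).
s = (0, 0, 1, 0)^T — this equals column 2 of H (binary 0010), so error is at position 2.
Correct: flip bit 2 of r = 000110110111011 to get c = 010110110111011.


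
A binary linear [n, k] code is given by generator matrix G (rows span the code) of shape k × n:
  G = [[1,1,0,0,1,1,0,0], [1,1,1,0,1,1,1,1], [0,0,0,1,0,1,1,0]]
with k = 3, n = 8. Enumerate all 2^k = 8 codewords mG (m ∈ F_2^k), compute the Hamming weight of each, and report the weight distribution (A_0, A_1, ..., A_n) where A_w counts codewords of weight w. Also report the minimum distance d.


Weight distribution: A_0 = 1, A_3 = 2, A_4 = 2, A_5 = 1, A_6 = 1, A_7 = 1. Minimum distance d = 3.

Enumerate all 2^3 = 8 messages m ∈ F_2^3.
For each, compute codeword c = mG in F_2^8, then tally its weight.
  m = 000 → c = 00000000, weight = 0.
  m = 100 → c = 11001100, weight = 4.
  m = 010 → c = 11101111, weight = 7.
  m = 110 → c = 00100011, weight = 3.
  m = 001 → c = 00010110, weight = 3.
  m = 101 → c = 11011010, weight = 5.
  m = 011 → c = 11111001, weight = 6.
  m = 111 → c = 00110101, weight = 4.
Tally weights:
  weight 0: 1 codewords.
  weight 3: 2 codewords.
  weight 4: 2 codewords.
  weight 5: 1 codewords.
  weight 6: 1 codewords.
  weight 7: 1 codewords.
Minimum distance d = smallest w > 0 with A_w > 0 = 3.
Sanity: Σ A_w = 8 = 2^3 = 8 ✓.


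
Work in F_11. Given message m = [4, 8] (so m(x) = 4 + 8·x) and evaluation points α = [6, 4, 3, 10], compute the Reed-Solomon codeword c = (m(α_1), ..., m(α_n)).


c = [8, 3, 6, 7]

Message polynomial: m(x) = 4 + 8·x (mod 11).
For each evaluation point α_i, compute m(α_i) mod 11:
  α_1 = 6: Horner steps 8 → 8, so m(6) = 8.
  α_2 = 4: Horner steps 8 → 3, so m(4) = 3.
  α_3 = 3: Horner steps 8 → 6, so m(3) = 6.
  α_4 = 10: Horner steps 8 → 7, so m(10) = 7.
Codeword c = [8, 3, 6, 7] ∈ F_11^4.


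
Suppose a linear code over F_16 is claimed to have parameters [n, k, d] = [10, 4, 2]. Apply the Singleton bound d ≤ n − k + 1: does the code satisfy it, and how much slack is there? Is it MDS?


Singleton RHS = n − k + 1 = 7, slack = 5, bound satisfied, not MDS.

Singleton bound: d ≤ n − k + 1.
Here n = 10, k = 4, so n − k + 1 = 7.
Given d = 2, check d ≤ 7: YES.
Slack = (n − k + 1) − d = 5.
The code is NOT MDS (slack = 5 > 0).
Description: the claimed parameters are [10, 4, 2]_16; such a code would be non-MDS.


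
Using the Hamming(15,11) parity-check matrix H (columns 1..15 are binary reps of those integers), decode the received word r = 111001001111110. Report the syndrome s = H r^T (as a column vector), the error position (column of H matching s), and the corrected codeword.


s = (0, 0, 0, 1)^T, error position = 1, corrected codeword c = 011001001111110

Compute s = H r^T mod 2 one row at a time:
  s_1 = 0 + 1 + 1 + 1 + 1 + 1 + 1 + 0 = 6 ≡ 0 (mod 2).
  s_2 = 0 + 0 + 1 + 0 + 1 + 1 + 1 + 0 = 4 ≡ 0 (mod 2).
  s_3 = 1 + 1 + 1 + 0 + 1 + 1 + 1 + 0 = 6 ≡ 0 (mod 2).
  s_4 = 1 + 1 + 0 + 0 + 1 + 1 + 1 + 0 = 5 ≡ 1 (mod 2).
s = (0, 0, 0, 1)^T — this equals column 1 of H (binary 0001), so error is at position 1.
Correct: flip bit 1 of r = 111001001111110 to get c = 011001001111110.


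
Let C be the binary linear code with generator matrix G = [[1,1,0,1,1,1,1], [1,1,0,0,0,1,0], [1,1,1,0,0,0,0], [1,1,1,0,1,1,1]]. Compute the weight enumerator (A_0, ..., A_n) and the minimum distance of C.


Weight distribution: A_0 = 1, A_2 = 3, A_3 = 6, A_4 = 1, A_5 = 2, A_6 = 3. Minimum distance d = 2.

Enumerate all 2^4 = 16 messages m ∈ F_2^4.
For each, compute codeword c = mG in F_2^7, then tally its weight.
  m = 0000 → c = 0000000, weight = 0.
  m = 1000 → c = 1101111, weight = 6.
  m = 0100 → c = 1100010, weight = 3.
  m = 1100 → c = 0001101, weight = 3.
  m = 0010 → c = 1110000, weight = 3.
  m = 1010 → c = 0011111, weight = 5.
  m = 0110 → c = 0010010, weight = 2.
  m = 1110 → c = 1111101, weight = 6.
  m = 0001 → c = 1110111, weight = 6.
  m = 1001 → c = 0011000, weight = 2.
  m = 0101 → c = 0010101, weight = 3.
  m = 1101 → c = 1111010, weight = 5.
  m = 0011 → c = 0000111, weight = 3.
  m = 1011 → c = 1101000, weight = 3.
  m = 0111 → c = 1100101, weight = 4.
  m = 1111 → c = 0001010, weight = 2.
Tally weights:
  weight 0: 1 codewords.
  weight 2: 3 codewords.
  weight 3: 6 codewords.
  weight 4: 1 codewords.
  weight 5: 2 codewords.
  weight 6: 3 codewords.
Minimum distance d = smallest w > 0 with A_w > 0 = 2.
Sanity: Σ A_w = 16 = 2^4 = 16 ✓.


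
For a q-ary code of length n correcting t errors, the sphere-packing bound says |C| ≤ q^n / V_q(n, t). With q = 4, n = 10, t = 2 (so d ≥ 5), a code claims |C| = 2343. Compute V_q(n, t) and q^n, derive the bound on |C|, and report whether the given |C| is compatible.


V_q(n, t) = 436, q^n = 1048576, Hamming bound = 2404, |C| = 2343 ≤ bound (satisfied).

Step 1: Compute V_q(n, t) = Σ_{j=0}^2 C(n, j) (q−1)^j.
  j = 0: C(10,0)·(3)^0 = 1·1 = 1.
  j = 1: C(10,1)·(3)^1 = 10·3 = 30.
  j = 2: C(10,2)·(3)^2 = 45·9 = 405.
  V_q(n, t) = 1 + 30 + 405 = 436.
Step 2: q^n = 4^10 = 1048576.
Step 3: Hamming bound ⌊q^n / V_q(n,t)⌋ = ⌊1048576/436⌋ = 2404.
Step 4: Compare |C| = 2343 to 2404: satisfied.
The claimed |C| lies below the Hamming bound.


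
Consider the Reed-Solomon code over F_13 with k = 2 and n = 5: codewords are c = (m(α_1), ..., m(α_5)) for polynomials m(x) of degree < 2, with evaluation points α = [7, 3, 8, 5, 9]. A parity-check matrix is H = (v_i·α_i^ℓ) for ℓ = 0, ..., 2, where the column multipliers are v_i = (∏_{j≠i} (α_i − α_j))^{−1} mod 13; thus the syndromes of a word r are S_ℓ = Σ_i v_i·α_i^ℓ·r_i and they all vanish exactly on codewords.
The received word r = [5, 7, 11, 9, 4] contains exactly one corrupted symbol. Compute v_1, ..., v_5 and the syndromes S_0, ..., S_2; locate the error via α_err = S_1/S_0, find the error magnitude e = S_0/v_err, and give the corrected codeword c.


S = (4, 7, 9), error at position 4, error magnitude e = 3, c = [5, 7, 11, 6, 4].

Step 1: column multipliers v_i = (∏_{j≠i}(α_i − α_j))^{−1} mod 13.
  i = 1 (α = 7): (7−3)(7−8)(7−5)(7−9) = 4·(−1)·2·(−2) = 16 ≡ 3, so v_1 = 3^{−1} = 9 (mod 13).
  i = 2 (α = 3): (3−7)(3−8)(3−5)(3−9) = (−4)·(−5)·(−2)·(−6) = 240 ≡ 6, so v_2 = 6^{−1} = 11 (mod 13).
  i = 3 (α = 8): (8−7)(8−3)(8−5)(8−9) = 1·5·3·(−1) = −15 ≡ 11, so v_3 = 11^{−1} = 6 (mod 13).
  i = 4 (α = 5): (5−7)(5−3)(5−8)(5−9) = (−2)·2·(−3)·(−4) = −48 ≡ 4, so v_4 = 4^{−1} = 10 (mod 13).
  i = 5 (α = 9): (9−7)(9−3)(9−8)(9−5) = 2·6·1·4 = 48 ≡ 9, so v_5 = 9^{−1} = 3 (mod 13).
  v = [9, 11, 6, 10, 3].
Step 2: syndromes of r = [5, 7, 11, 9, 4] (all sums mod 13).
  S_0 = Σ v_i r_i = 9·5 + 11·7 + 6·11 + 10·9 + 3·4 = 290 ≡ 4.
  S_1 = Σ v_i α_i r_i = 9·7·5 + 11·3·7 + 6·8·11 + 10·5·9 + 3·9·4 = 1632 ≡ 7.
  α_i^2 mod 13 = [10, 9, 12, 12, 3].
  S_2 = Σ v_i α_i^2 r_i = 9·10·5 + 11·9·7 + 6·12·11 + 10·12·9 + 3·3·4 = 3051 ≡ 9.
  S = (4, 7, 9) ≠ 0, so r is not a codeword (an error is present).
Step 3: locate the error. For a single error e at position i, S_ℓ = v_i·e·α_i^ℓ, so α_err = S_1/S_0.
  S_0^{−1} = 4^{−1} = 10 (mod 13), so α_err = 7·10 = 70 ≡ 5 = α_4. Error position i = 4.
  Consistency check: S_2/S_1 = 9·2 = 18 ≡ 5 = α_err ✓ (single-error assumption holds).
Step 4: error magnitude e = S_0/v_4 = S_0·∏_{j≠4}(α_4 − α_j) = 4·4 = 16 ≡ 3 (mod 13).
Step 5: correct position 4: c_4 = r_4 − e = 9 − 3 ≡ 6 (mod 13). Hence c = [5, 7, 11, 6, 4].
  Check: interpolating c through the α_i gives m(x) = 2 + 6·x (degree < 2) with m(α_i) = c_i for every i, so c is indeed a codeword.


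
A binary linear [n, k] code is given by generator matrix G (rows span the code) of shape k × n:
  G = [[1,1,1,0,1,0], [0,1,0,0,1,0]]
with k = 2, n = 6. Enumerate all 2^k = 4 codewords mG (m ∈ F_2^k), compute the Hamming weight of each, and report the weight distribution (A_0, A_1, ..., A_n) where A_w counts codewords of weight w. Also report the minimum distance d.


Weight distribution: A_0 = 1, A_2 = 2, A_4 = 1. Minimum distance d = 2.

Enumerate all 2^2 = 4 messages m ∈ F_2^2.
For each, compute codeword c = mG in F_2^6, then tally its weight.
  m = 00 → c = 000000, weight = 0.
  m = 10 → c = 111010, weight = 4.
  m = 01 → c = 010010, weight = 2.
  m = 11 → c = 101000, weight = 2.
Tally weights:
  weight 0: 1 codewords.
  weight 2: 2 codewords.
  weight 4: 1 codewords.
Minimum distance d = smallest w > 0 with A_w > 0 = 2.
Sanity: Σ A_w = 4 = 2^2 = 4 ✓.


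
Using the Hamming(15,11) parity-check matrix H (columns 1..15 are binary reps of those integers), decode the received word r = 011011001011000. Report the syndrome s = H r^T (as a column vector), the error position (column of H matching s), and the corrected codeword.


s = (1, 1, 0, 0)^T, error position = 12, corrected codeword c = 011011001010000

Compute s = H r^T mod 2 one row at a time:
  s_1 = 0 + 1 + 0 + 1 + 1 + 0 + 0 + 0 = 3 ≡ 1 (mod 2).
  s_2 = 0 + 1 + 1 + 0 + 1 + 0 + 0 + 0 = 3 ≡ 1 (mod 2).
  s_3 = 1 + 1 + 1 + 0 + 0 + 1 + 0 + 0 = 4 ≡ 0 (mod 2).
  s_4 = 0 + 1 + 1 + 0 + 1 + 1 + 0 + 0 = 4 ≡ 0 (mod 2).
s = (1, 1, 0, 0)^T — this equals column 12 of H (binary 1100), so error is at position 12.
Correct: flip bit 12 of r = 011011001011000 to get c = 011011001010000.


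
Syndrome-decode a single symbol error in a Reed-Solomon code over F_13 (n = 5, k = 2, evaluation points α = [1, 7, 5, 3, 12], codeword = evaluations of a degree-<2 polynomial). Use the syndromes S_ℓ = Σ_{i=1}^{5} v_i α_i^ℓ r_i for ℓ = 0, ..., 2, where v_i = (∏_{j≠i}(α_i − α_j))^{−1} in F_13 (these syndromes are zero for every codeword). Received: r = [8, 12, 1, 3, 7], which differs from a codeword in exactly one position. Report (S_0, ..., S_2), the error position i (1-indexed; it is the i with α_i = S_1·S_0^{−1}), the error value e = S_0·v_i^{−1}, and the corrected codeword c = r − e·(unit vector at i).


S = (2, 2, 2), error at position 1, error magnitude e = 3, c = [5, 12, 1, 3, 7].

Step 1: column multipliers v_i = (∏_{j≠i}(α_i − α_j))^{−1} mod 13.
  i = 1 (α = 1): (1−7)(1−5)(1−3)(1−12) = (−6)·(−4)·(−2)·(−11) = 528 ≡ 8, so v_1 = 8^{−1} = 5 (mod 13).
  i = 2 (α = 7): (7−1)(7−5)(7−3)(7−12) = 6·2·4·(−5) = −240 ≡ 7, so v_2 = 7^{−1} = 2 (mod 13).
  i = 3 (α = 5): (5−1)(5−7)(5−3)(5−12) = 4·(−2)·2·(−7) = 112 ≡ 8, so v_3 = 8^{−1} = 5 (mod 13).
  i = 4 (α = 3): (3−1)(3−7)(3−5)(3−12) = 2·(−4)·(−2)·(−9) = −144 ≡ 12, so v_4 = 12^{−1} = 12 (mod 13).
  i = 5 (α = 12): (12−1)(12−7)(12−5)(12−3) = 11·5·7·9 = 3465 ≡ 7, so v_5 = 7^{−1} = 2 (mod 13).
  v = [5, 2, 5, 12, 2].
Step 2: syndromes of r = [8, 12, 1, 3, 7] (all sums mod 13).
  S_0 = Σ v_i r_i = 5·8 + 2·12 + 5·1 + 12·3 + 2·7 = 119 ≡ 2.
  S_1 = Σ v_i α_i r_i = 5·1·8 + 2·7·12 + 5·5·1 + 12·3·3 + 2·12·7 = 509 ≡ 2.
  α_i^2 mod 13 = [1, 10, 12, 9, 1].
  S_2 = Σ v_i α_i^2 r_i = 5·1·8 + 2·10·12 + 5·12·1 + 12·9·3 + 2·1·7 = 678 ≡ 2.
  S = (2, 2, 2) ≠ 0, so r is not a codeword (an error is present).
Step 3: locate the error. For a single error e at position i, S_ℓ = v_i·e·α_i^ℓ, so α_err = S_1/S_0.
  S_0^{−1} = 2^{−1} = 7 (mod 13), so α_err = 2·7 = 14 ≡ 1 = α_1. Error position i = 1.
  Consistency check: S_2/S_1 = 2·7 = 14 ≡ 1 = α_err ✓ (single-error assumption holds).
Step 4: error magnitude e = S_0/v_1 = S_0·∏_{j≠1}(α_1 − α_j) = 2·8 = 16 ≡ 3 (mod 13).
Step 5: correct position 1: c_1 = r_1 − e = 8 − 3 ≡ 5 (mod 13). Hence c = [5, 12, 1, 3, 7].
  Check: interpolating c through the α_i gives m(x) = 6 + 12·x (degree < 2) with m(α_i) = c_i for every i, so c is indeed a codeword.


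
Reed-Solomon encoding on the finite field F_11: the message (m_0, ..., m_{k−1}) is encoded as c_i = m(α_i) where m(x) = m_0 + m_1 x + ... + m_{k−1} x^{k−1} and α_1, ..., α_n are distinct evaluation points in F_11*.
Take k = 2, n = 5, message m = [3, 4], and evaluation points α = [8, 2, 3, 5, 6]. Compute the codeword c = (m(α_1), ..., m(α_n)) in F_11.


c = [2, 0, 4, 1, 5]

Message polynomial: m(x) = 3 + 4·x (mod 11).
For each evaluation point α_i, compute m(α_i) mod 11:
  α_1 = 8: Horner steps 4 → 2, so m(8) = 2.
  α_2 = 2: Horner steps 4 → 0, so m(2) = 0.
  α_3 = 3: Horner steps 4 → 4, so m(3) = 4.
  α_4 = 5: Horner steps 4 → 1, so m(5) = 1.
  α_5 = 6: Horner steps 4 → 5, so m(6) = 5.
Codeword c = [2, 0, 4, 1, 5] ∈ F_11^5.


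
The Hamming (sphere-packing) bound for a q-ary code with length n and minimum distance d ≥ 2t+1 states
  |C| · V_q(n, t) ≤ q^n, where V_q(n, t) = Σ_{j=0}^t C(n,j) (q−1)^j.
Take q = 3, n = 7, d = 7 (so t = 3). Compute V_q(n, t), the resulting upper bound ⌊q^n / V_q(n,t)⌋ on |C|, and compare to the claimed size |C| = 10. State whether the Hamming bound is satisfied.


V_q(n, t) = 379, q^n = 2187, Hamming bound = 5, |C| = 10 > bound (violated).

Step 1: Compute V_q(n, t) = Σ_{j=0}^3 C(n, j) (q−1)^j.
  j = 0: C(7,0)·(2)^0 = 1·1 = 1.
  j = 1: C(7,1)·(2)^1 = 7·2 = 14.
  j = 2: C(7,2)·(2)^2 = 21·4 = 84.
  j = 3: C(7,3)·(2)^3 = 35·8 = 280.
  V_q(n, t) = 1 + 14 + 84 + 280 = 379.
Step 2: q^n = 3^7 = 2187.
Step 3: Hamming bound ⌊q^n / V_q(n,t)⌋ = ⌊2187/379⌋ = 5.
Step 4: Compare |C| = 10 to 5: violated.
The claimed |C| lies above the Hamming bound, so no 3-ary code of length 7 with d ≥ 7 can have 10 codewords.


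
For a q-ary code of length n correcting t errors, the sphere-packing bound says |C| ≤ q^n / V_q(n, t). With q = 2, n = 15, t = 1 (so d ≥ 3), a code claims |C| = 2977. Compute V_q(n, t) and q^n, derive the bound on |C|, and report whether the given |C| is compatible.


V_q(n, t) = 16, q^n = 32768, Hamming bound = 2048, |C| = 2977 > bound (violated).

Step 1: Compute V_q(n, t) = Σ_{j=0}^1 C(n, j) (q−1)^j.
  j = 0: C(15,0)·(1)^0 = 1·1 = 1.
  j = 1: C(15,1)·(1)^1 = 15·1 = 15.
  V_q(n, t) = 1 + 15 = 16.
Step 2: q^n = 2^15 = 32768.
Step 3: Hamming bound ⌊q^n / V_q(n,t)⌋ = ⌊32768/16⌋ = 2048.
Step 4: Compare |C| = 2977 to 2048: violated.
The claimed |C| lies above the Hamming bound, so no 2-ary code of length 15 with d ≥ 3 can have 2977 codewords.


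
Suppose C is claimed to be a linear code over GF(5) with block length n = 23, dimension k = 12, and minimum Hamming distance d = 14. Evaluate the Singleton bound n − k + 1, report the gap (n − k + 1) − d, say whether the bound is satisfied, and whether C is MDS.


Singleton RHS = n − k + 1 = 12, slack = -2, bound violated (no such code; not MDS).

Singleton bound: d ≤ n − k + 1.
Here n = 23, k = 12, so n − k + 1 = 12.
Given d = 14, check d ≤ 12: NO.
Slack = (n − k + 1) − d = -2.
The slack is negative: d = 14 exceeds n − k + 1 = 12 by 2, so the Singleton bound is violated and no linear [23, 12, 14]_5 code can exist. In particular it is not MDS (MDS requires d = n − k + 1 exactly).
Description: the claimed parameters are [23, 12, 14]_5; such a code would be impossible (violates the Singleton bound).


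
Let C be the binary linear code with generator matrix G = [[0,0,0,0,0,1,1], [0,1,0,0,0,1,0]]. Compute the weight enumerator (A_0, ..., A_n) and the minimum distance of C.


Weight distribution: A_0 = 1, A_2 = 3. Minimum distance d = 2.

Enumerate all 2^2 = 4 messages m ∈ F_2^2.
For each, compute codeword c = mG in F_2^7, then tally its weight.
  m = 00 → c = 0000000, weight = 0.
  m = 10 → c = 0000011, weight = 2.
  m = 01 → c = 0100010, weight = 2.
  m = 11 → c = 0100001, weight = 2.
Tally weights:
  weight 0: 1 codewords.
  weight 2: 3 codewords.
Minimum distance d = smallest w > 0 with A_w > 0 = 2.
Sanity: Σ A_w = 4 = 2^2 = 4 ✓.


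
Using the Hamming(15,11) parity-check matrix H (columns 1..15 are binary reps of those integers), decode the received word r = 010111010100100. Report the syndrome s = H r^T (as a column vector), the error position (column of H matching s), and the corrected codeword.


s = (1, 0, 1, 0)^T, error position = 10, corrected codeword c = 010111010000100

Compute s = H r^T mod 2 one row at a time:
  s_1 = 1 + 0 + 1 + 0 + 0 + 1 + 0 + 0 = 3 ≡ 1 (mod 2).
  s_2 = 1 + 1 + 1 + 0 + 0 + 1 + 0 + 0 = 4 ≡ 0 (mod 2).
  s_3 = 1 + 0 + 1 + 0 + 1 + 0 + 0 + 0 = 3 ≡ 1 (mod 2).
  s_4 = 0 + 0 + 1 + 0 + 0 + 0 + 1 + 0 = 2 ≡ 0 (mod 2).
s = (1, 0, 1, 0)^T — this equals column 10 of H (binary 1010), so error is at position 10.
Correct: flip bit 10 of r = 010111010100100 to get c = 010111010000100.


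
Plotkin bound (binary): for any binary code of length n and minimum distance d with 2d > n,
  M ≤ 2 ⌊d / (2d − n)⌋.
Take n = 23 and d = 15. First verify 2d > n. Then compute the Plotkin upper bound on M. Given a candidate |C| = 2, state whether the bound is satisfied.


Plotkin bound M ≤ 4; given |C| = 2 ≤ bound (satisfied).

Check applicability: 2d = 30, n = 23.
2d − n = 7 > 0, so Plotkin applies.
Compute d/(2d−n) = 15/7 ≈ 2.1429.
⌊d/(2d−n)⌋ = 2.
Plotkin bound: M ≤ 2·2 = 4.
Given |C| = 2, check: satisfied.
This |C| is below the Plotkin bound.


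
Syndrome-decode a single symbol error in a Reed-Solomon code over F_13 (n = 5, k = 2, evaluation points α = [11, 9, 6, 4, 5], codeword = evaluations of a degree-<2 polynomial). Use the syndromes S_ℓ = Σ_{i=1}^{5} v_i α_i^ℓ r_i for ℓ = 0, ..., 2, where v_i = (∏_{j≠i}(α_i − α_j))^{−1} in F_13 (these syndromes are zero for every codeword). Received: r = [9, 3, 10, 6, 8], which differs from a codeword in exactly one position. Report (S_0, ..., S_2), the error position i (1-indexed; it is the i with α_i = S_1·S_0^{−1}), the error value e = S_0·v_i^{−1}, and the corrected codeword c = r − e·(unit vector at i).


S = (7, 12, 2), error at position 1, error magnitude e = 2, c = [7, 3, 10, 6, 8].

Step 1: column multipliers v_i = (∏_{j≠i}(α_i − α_j))^{−1} mod 13.
  i = 1 (α = 11): (11−9)(11−6)(11−4)(11−5) = 2·5·7·6 = 420 ≡ 4, so v_1 = 4^{−1} = 10 (mod 13).
  i = 2 (α = 9): (9−11)(9−6)(9−4)(9−5) = (−2)·3·5·4 = −120 ≡ 10, so v_2 = 10^{−1} = 4 (mod 13).
  i = 3 (α = 6): (6−11)(6−9)(6−4)(6−5) = (−5)·(−3)·2·1 = 30 ≡ 4, so v_3 = 4^{−1} = 10 (mod 13).
  i = 4 (α = 4): (4−11)(4−9)(4−6)(4−5) = (−7)·(−5)·(−2)·(−1) = 70 ≡ 5, so v_4 = 5^{−1} = 8 (mod 13).
  i = 5 (α = 5): (5−11)(5−9)(5−6)(5−4) = (−6)·(−4)·(−1)·1 = −24 ≡ 2, so v_5 = 2^{−1} = 7 (mod 13).
  v = [10, 4, 10, 8, 7].
Step 2: syndromes of r = [9, 3, 10, 6, 8] (all sums mod 13).
  S_0 = Σ v_i r_i = 10·9 + 4·3 + 10·10 + 8·6 + 7·8 = 306 ≡ 7.
  S_1 = Σ v_i α_i r_i = 10·11·9 + 4·9·3 + 10·6·10 + 8·4·6 + 7·5·8 = 2170 ≡ 12.
  α_i^2 mod 13 = [4, 3, 10, 3, 12].
  S_2 = Σ v_i α_i^2 r_i = 10·4·9 + 4·3·3 + 10·10·10 + 8·3·6 + 7·12·8 = 2212 ≡ 2.
  S = (7, 12, 2) ≠ 0, so r is not a codeword (an error is present).
Step 3: locate the error. For a single error e at position i, S_ℓ = v_i·e·α_i^ℓ, so α_err = S_1/S_0.
  S_0^{−1} = 7^{−1} = 2 (mod 13), so α_err = 12·2 = 24 ≡ 11 = α_1. Error position i = 1.
  Consistency check: S_2/S_1 = 2·12 = 24 ≡ 11 = α_err ✓ (single-error assumption holds).
Step 4: error magnitude e = S_0/v_1 = S_0·∏_{j≠1}(α_1 − α_j) = 7·4 = 28 ≡ 2 (mod 13).
Step 5: correct position 1: c_1 = r_1 − e = 9 − 2 ≡ 7 (mod 13). Hence c = [7, 3, 10, 6, 8].
  Check: interpolating c through the α_i gives m(x) = 11 + 2·x (degree < 2) with m(α_i) = c_i for every i, so c is indeed a codeword.


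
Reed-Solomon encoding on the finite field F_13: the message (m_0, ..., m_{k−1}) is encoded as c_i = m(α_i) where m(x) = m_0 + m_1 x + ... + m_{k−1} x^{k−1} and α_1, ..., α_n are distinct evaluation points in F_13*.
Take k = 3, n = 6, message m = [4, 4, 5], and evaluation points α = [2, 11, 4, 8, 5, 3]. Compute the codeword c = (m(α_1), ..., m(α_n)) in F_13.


c = [6, 3, 9, 5, 6, 9]

Message polynomial: m(x) = 4 + 4·x + 5·x^2 (mod 13).
For each evaluation point α_i, compute m(α_i) mod 13:
  α_1 = 2: Horner steps 5 → 1 → 6, so m(2) = 6.
  α_2 = 11: Horner steps 5 → 7 → 3, so m(11) = 3.
  α_3 = 4: Horner steps 5 → 11 → 9, so m(4) = 9.
  α_4 = 8: Horner steps 5 → 5 → 5, so m(8) = 5.
  α_5 = 5: Horner steps 5 → 3 → 6, so m(5) = 6.
  α_6 = 3: Horner steps 5 → 6 → 9, so m(3) = 9.
Codeword c = [6, 3, 9, 5, 6, 9] ∈ F_13^6.


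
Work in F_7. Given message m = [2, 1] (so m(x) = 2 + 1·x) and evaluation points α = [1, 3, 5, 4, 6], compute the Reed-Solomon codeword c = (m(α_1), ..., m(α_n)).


c = [3, 5, 0, 6, 1]

Message polynomial: m(x) = 2 + 1·x (mod 7).
For each evaluation point α_i, compute m(α_i) mod 7:
  α_1 = 1: Horner steps 1 → 3, so m(1) = 3.
  α_2 = 3: Horner steps 1 → 5, so m(3) = 5.
  α_3 = 5: Horner steps 1 → 0, so m(5) = 0.
  α_4 = 4: Horner steps 1 → 6, so m(4) = 6.
  α_5 = 6: Horner steps 1 → 1, so m(6) = 1.
Codeword c = [3, 5, 0, 6, 1] ∈ F_7^5.


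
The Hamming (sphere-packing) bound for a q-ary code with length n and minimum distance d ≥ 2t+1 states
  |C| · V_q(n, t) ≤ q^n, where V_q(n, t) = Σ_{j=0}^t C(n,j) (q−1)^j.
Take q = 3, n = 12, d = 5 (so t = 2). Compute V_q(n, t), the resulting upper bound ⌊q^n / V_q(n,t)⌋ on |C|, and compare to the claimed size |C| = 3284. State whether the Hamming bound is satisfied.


V_q(n, t) = 289, q^n = 531441, Hamming bound = 1838, |C| = 3284 > bound (violated).

Step 1: Compute V_q(n, t) = Σ_{j=0}^2 C(n, j) (q−1)^j.
  j = 0: C(12,0)·(2)^0 = 1·1 = 1.
  j = 1: C(12,1)·(2)^1 = 12·2 = 24.
  j = 2: C(12,2)·(2)^2 = 66·4 = 264.
  V_q(n, t) = 1 + 24 + 264 = 289.
Step 2: q^n = 3^12 = 531441.
Step 3: Hamming bound ⌊q^n / V_q(n,t)⌋ = ⌊531441/289⌋ = 1838.
Step 4: Compare |C| = 3284 to 1838: violated.
The claimed |C| lies above the Hamming bound, so no 3-ary code of length 12 with d ≥ 5 can have 3284 codewords.


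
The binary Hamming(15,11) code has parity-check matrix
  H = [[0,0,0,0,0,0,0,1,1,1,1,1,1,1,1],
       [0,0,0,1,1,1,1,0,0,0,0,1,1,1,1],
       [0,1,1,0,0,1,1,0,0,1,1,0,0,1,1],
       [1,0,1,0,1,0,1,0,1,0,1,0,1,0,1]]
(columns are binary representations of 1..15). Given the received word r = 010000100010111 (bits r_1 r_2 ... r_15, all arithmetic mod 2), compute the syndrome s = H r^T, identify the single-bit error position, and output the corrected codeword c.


s = (0, 0, 1, 0)^T, error position = 2, corrected codeword c = 000000100010111

Compute s = H r^T mod 2 one row at a time:
  s_1 = 0 + 0 + 0 + 1 + 0 + 1 + 1 + 1 = 4 ≡ 0 (mod 2).
  s_2 = 0 + 0 + 0 + 1 + 0 + 1 + 1 + 1 = 4 ≡ 0 (mod 2).
  s_3 = 1 + 0 + 0 + 1 + 0 + 1 + 1 + 1 = 5 ≡ 1 (mod 2).
  s_4 = 0 + 0 + 0 + 1 + 0 + 1 + 1 + 1 = 4 ≡ 0 (mod 2).
s = (0, 0, 1, 0)^T — this equals column 2 of H (binary 0010), so error is at position 2.
Correct: flip bit 2 of r = 010000100010111 to get c = 000000100010111.


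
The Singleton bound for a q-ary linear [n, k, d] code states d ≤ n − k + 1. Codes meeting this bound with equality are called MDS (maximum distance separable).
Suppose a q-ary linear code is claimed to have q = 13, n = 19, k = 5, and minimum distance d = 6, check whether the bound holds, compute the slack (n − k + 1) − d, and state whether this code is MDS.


Singleton RHS = n − k + 1 = 15, slack = 9, bound satisfied, not MDS.

Singleton bound: d ≤ n − k + 1.
Here n = 19, k = 5, so n − k + 1 = 15.
Given d = 6, check d ≤ 15: YES.
Slack = (n − k + 1) − d = 9.
The code is NOT MDS (slack = 9 > 0).
Description: the claimed parameters are [19, 5, 6]_13; such a code would be non-MDS.


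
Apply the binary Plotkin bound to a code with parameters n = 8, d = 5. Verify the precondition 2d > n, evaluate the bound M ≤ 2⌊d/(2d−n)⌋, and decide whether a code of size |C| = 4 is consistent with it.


Plotkin bound M ≤ 4; given |C| = 4 ≤ bound (satisfied).

Check applicability: 2d = 10, n = 8.
2d − n = 2 > 0, so Plotkin applies.
Compute d/(2d−n) = 5/2 ≈ 2.5000.
⌊d/(2d−n)⌋ = 2.
Plotkin bound: M ≤ 2·2 = 4.
Given |C| = 4, check: satisfied.
This |C| is at the Plotkin bound.


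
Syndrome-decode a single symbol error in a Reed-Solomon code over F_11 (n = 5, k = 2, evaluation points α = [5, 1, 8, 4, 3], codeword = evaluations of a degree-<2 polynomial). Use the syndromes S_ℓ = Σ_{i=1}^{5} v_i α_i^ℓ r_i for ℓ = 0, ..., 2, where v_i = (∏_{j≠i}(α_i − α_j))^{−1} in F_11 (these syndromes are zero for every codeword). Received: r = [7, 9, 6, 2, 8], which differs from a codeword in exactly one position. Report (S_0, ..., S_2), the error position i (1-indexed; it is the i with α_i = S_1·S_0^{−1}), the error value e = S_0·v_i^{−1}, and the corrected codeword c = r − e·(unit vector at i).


S = (3, 2, 5), error at position 3, error magnitude e = 6, c = [7, 9, 0, 2, 8].

Step 1: column multipliers v_i = (∏_{j≠i}(α_i − α_j))^{−1} mod 11.
  i = 1 (α = 5): (5−1)(5−8)(5−4)(5−3) = 4·(−3)·1·2 = −24 ≡ 9, so v_1 = 9^{−1} = 5 (mod 11).
  i = 2 (α = 1): (1−5)(1−8)(1−4)(1−3) = (−4)·(−7)·(−3)·(−2) = 168 ≡ 3, so v_2 = 3^{−1} = 4 (mod 11).
  i = 3 (α = 8): (8−5)(8−1)(8−4)(8−3) = 3·7·4·5 = 420 ≡ 2, so v_3 = 2^{−1} = 6 (mod 11).
  i = 4 (α = 4): (4−5)(4−1)(4−8)(4−3) = (−1)·3·(−4)·1 = 12 ≡ 1, so v_4 = 1^{−1} = 1 (mod 11).
  i = 5 (α = 3): (3−5)(3−1)(3−8)(3−4) = (−2)·2·(−5)·(−1) = −20 ≡ 2, so v_5 = 2^{−1} = 6 (mod 11).
  v = [5, 4, 6, 1, 6].
Step 2: syndromes of r = [7, 9, 6, 2, 8] (all sums mod 11).
  S_0 = Σ v_i r_i = 5·7 + 4·9 + 6·6 + 1·2 + 6·8 = 157 ≡ 3.
  S_1 = Σ v_i α_i r_i = 5·5·7 + 4·1·9 + 6·8·6 + 1·4·2 + 6·3·8 = 651 ≡ 2.
  α_i^2 mod 11 = [3, 1, 9, 5, 9].
  S_2 = Σ v_i α_i^2 r_i = 5·3·7 + 4·1·9 + 6·9·6 + 1·5·2 + 6·9·8 = 907 ≡ 5.
  S = (3, 2, 5) ≠ 0, so r is not a codeword (an error is present).
Step 3: locate the error. For a single error e at position i, S_ℓ = v_i·e·α_i^ℓ, so α_err = S_1/S_0.
  S_0^{−1} = 3^{−1} = 4 (mod 11), so α_err = 2·4 = 8 ≡ 8 = α_3. Error position i = 3.
  Consistency check: S_2/S_1 = 5·6 = 30 ≡ 8 = α_err ✓ (single-error assumption holds).
Step 4: error magnitude e = S_0/v_3 = S_0·∏_{j≠3}(α_3 − α_j) = 3·2 = 6 ≡ 6 (mod 11).
Step 5: correct position 3: c_3 = r_3 − e = 6 − 6 ≡ 0 (mod 11). Hence c = [7, 9, 0, 2, 8].
  Check: interpolating c through the α_i gives m(x) = 4 + 5·x (degree < 2) with m(α_i) = c_i for every i, so c is indeed a codeword.


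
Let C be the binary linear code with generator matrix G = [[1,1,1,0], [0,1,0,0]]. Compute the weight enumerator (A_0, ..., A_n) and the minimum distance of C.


Weight distribution: A_0 = 1, A_1 = 1, A_2 = 1, A_3 = 1. Minimum distance d = 1.

Enumerate all 2^2 = 4 messages m ∈ F_2^2.
For each, compute codeword c = mG in F_2^4, then tally its weight.
  m = 00 → c = 0000, weight = 0.
  m = 10 → c = 1110, weight = 3.
  m = 01 → c = 0100, weight = 1.
  m = 11 → c = 1010, weight = 2.
Tally weights:
  weight 0: 1 codewords.
  weight 1: 1 codewords.
  weight 2: 1 codewords.
  weight 3: 1 codewords.
Minimum distance d = smallest w > 0 with A_w > 0 = 1.
Sanity: Σ A_w = 4 = 2^2 = 4 ✓.


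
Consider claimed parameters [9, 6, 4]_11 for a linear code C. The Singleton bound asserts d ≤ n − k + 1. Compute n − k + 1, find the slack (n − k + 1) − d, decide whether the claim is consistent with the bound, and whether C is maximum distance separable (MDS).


Singleton RHS = n − k + 1 = 4, slack = 0, bound satisfied, MDS.

Singleton bound: d ≤ n − k + 1.
Here n = 9, k = 6, so n − k + 1 = 4.
Given d = 4, check d ≤ 4: YES.
Slack = (n − k + 1) − d = 0.
The code is MDS (slack = 0).
Description: the claimed parameters are [9, 6, 4]_11; such a code would be MDS (meets Singleton bound).


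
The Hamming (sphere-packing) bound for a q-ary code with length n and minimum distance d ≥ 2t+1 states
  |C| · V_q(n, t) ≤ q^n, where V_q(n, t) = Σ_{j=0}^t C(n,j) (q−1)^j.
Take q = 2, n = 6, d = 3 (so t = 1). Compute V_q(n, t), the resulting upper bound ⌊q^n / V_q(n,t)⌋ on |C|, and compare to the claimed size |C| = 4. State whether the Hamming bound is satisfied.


V_q(n, t) = 7, q^n = 64, Hamming bound = 9, |C| = 4 ≤ bound (satisfied).

Step 1: Compute V_q(n, t) = Σ_{j=0}^1 C(n, j) (q−1)^j.
  j = 0: C(6,0)·(1)^0 = 1·1 = 1.
  j = 1: C(6,1)·(1)^1 = 6·1 = 6.
  V_q(n, t) = 1 + 6 = 7.
Step 2: q^n = 2^6 = 64.
Step 3: Hamming bound ⌊q^n / V_q(n,t)⌋ = ⌊64/7⌋ = 9.
Step 4: Compare |C| = 4 to 9: satisfied.
The claimed |C| lies below the Hamming bound.


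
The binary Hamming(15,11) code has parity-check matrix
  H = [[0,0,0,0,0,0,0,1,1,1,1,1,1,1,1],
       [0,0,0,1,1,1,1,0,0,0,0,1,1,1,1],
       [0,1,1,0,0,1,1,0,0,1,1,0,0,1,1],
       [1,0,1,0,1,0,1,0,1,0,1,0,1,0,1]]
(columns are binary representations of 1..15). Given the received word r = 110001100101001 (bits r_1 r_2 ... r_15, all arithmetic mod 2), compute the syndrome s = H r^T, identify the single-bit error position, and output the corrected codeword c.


s = (1, 0, 1, 1)^T, error position = 11, corrected codeword c = 110001100111001

Compute s = H r^T mod 2 one row at a time:
  s_1 = 0 + 0 + 1 + 0 + 1 + 0 + 0 + 1 = 3 ≡ 1 (mod 2).
  s_2 = 0 + 0 + 1 + 1 + 1 + 0 + 0 + 1 = 4 ≡ 0 (mod 2).
  s_3 = 1 + 0 + 1 + 1 + 1 + 0 + 0 + 1 = 5 ≡ 1 (mod 2).
  s_4 = 1 + 0 + 0 + 1 + 0 + 0 + 0 + 1 = 3 ≡ 1 (mod 2).
s = (1, 0, 1, 1)^T — this equals column 11 of H (binary 1011), so error is at position 11.
Correct: flip bit 11 of r = 110001100101001 to get c = 110001100111001.


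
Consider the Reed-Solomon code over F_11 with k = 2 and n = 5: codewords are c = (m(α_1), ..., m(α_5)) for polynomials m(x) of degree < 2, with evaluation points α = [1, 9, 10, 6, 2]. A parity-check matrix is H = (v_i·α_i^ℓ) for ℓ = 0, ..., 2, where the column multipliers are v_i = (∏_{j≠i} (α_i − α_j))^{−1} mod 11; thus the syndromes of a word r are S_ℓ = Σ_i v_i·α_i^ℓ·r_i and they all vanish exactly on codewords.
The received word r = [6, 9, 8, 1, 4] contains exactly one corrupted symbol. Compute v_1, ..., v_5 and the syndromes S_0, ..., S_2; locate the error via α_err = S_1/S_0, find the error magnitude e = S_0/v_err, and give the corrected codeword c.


S = (3, 6, 1), error at position 5, error magnitude e = 10, c = [6, 9, 8, 1, 5].

Step 1: column multipliers v_i = (∏_{j≠i}(α_i − α_j))^{−1} mod 11.
  i = 1 (α = 1): (1−9)(1−10)(1−6)(1−2) = (−8)·(−9)·(−5)·(−1) = 360 ≡ 8, so v_1 = 8^{−1} = 7 (mod 11).
  i = 2 (α = 9): (9−1)(9−10)(9−6)(9−2) = 8·(−1)·3·7 = −168 ≡ 8, so v_2 = 8^{−1} = 7 (mod 11).
  i = 3 (α = 10): (10−1)(10−9)(10−6)(10−2) = 9·1·4·8 = 288 ≡ 2, so v_3 = 2^{−1} = 6 (mod 11).
  i = 4 (α = 6): (6−1)(6−9)(6−10)(6−2) = 5·(−3)·(−4)·4 = 240 ≡ 9, so v_4 = 9^{−1} = 5 (mod 11).
  i = 5 (α = 2): (2−1)(2−9)(2−10)(2−6) = 1·(−7)·(−8)·(−4) = −224 ≡ 7, so v_5 = 7^{−1} = 8 (mod 11).
  v = [7, 7, 6, 5, 8].
Step 2: syndromes of r = [6, 9, 8, 1, 4] (all sums mod 11).
  S_0 = Σ v_i r_i = 7·6 + 7·9 + 6·8 + 5·1 + 8·4 = 190 ≡ 3.
  S_1 = Σ v_i α_i r_i = 7·1·6 + 7·9·9 + 6·10·8 + 5·6·1 + 8·2·4 = 1183 ≡ 6.
  α_i^2 mod 11 = [1, 4, 1, 3, 4].
  S_2 = Σ v_i α_i^2 r_i = 7·1·6 + 7·4·9 + 6·1·8 + 5·3·1 + 8·4·4 = 485 ≡ 1.
  S = (3, 6, 1) ≠ 0, so r is not a codeword (an error is present).
Step 3: locate the error. For a single error e at position i, S_ℓ = v_i·e·α_i^ℓ, so α_err = S_1/S_0.
  S_0^{−1} = 3^{−1} = 4 (mod 11), so α_err = 6·4 = 24 ≡ 2 = α_5. Error position i = 5.
  Consistency check: S_2/S_1 = 1·2 = 2 ≡ 2 = α_err ✓ (single-error assumption holds).
Step 4: error magnitude e = S_0/v_5 = S_0·∏_{j≠5}(α_5 − α_j) = 3·7 = 21 ≡ 10 (mod 11).
Step 5: correct position 5: c_5 = r_5 − e = 4 − 10 ≡ 5 (mod 11). Hence c = [6, 9, 8, 1, 5].
  Check: interpolating c through the α_i gives m(x) = 7 + 10·x (degree < 2) with m(α_i) = c_i for every i, so c is indeed a codeword.


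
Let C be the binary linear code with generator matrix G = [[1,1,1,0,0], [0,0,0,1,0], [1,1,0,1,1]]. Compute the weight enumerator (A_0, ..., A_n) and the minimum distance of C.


Weight distribution: A_0 = 1, A_1 = 1, A_2 = 1, A_3 = 3, A_4 = 2. Minimum distance d = 1.

Enumerate all 2^3 = 8 messages m ∈ F_2^3.
For each, compute codeword c = mG in F_2^5, then tally its weight.
  m = 000 → c = 00000, weight = 0.
  m = 100 → c = 11100, weight = 3.
  m = 010 → c = 00010, weight = 1.
  m = 110 → c = 11110, weight = 4.
  m = 001 → c = 11011, weight = 4.
  m = 101 → c = 00111, weight = 3.
  m = 011 → c = 11001, weight = 3.
  m = 111 → c = 00101, weight = 2.
Tally weights:
  weight 0: 1 codewords.
  weight 1: 1 codewords.
  weight 2: 1 codewords.
  weight 3: 3 codewords.
  weight 4: 2 codewords.
Minimum distance d = smallest w > 0 with A_w > 0 = 1.
Sanity: Σ A_w = 8 = 2^3 = 8 ✓.


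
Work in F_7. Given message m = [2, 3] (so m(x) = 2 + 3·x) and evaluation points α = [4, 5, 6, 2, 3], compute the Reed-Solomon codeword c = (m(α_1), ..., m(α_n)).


c = [0, 3, 6, 1, 4]

Message polynomial: m(x) = 2 + 3·x (mod 7).
For each evaluation point α_i, compute m(α_i) mod 7:
  α_1 = 4: Horner steps 3 → 0, so m(4) = 0.
  α_2 = 5: Horner steps 3 → 3, so m(5) = 3.
  α_3 = 6: Horner steps 3 → 6, so m(6) = 6.
  α_4 = 2: Horner steps 3 → 1, so m(2) = 1.
  α_5 = 3: Horner steps 3 → 4, so m(3) = 4.
Codeword c = [0, 3, 6, 1, 4] ∈ F_7^5.


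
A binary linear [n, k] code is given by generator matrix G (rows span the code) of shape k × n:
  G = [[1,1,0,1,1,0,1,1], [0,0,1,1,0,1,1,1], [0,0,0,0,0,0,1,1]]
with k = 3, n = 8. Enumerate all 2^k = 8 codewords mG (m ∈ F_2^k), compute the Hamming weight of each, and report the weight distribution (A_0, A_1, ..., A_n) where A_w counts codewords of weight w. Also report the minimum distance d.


Weight distribution: A_0 = 1, A_2 = 1, A_3 = 1, A_4 = 1, A_5 = 2, A_6 = 1, A_7 = 1. Minimum distance d = 2.

Enumerate all 2^3 = 8 messages m ∈ F_2^3.
For each, compute codeword c = mG in F_2^8, then tally its weight.
  m = 000 → c = 00000000, weight = 0.
  m = 100 → c = 11011011, weight = 6.
  m = 010 → c = 00110111, weight = 5.
  m = 110 → c = 11101100, weight = 5.
  m = 001 → c = 00000011, weight = 2.
  m = 101 → c = 11011000, weight = 4.
  m = 011 → c = 00110100, weight = 3.
  m = 111 → c = 11101111, weight = 7.
Tally weights:
  weight 0: 1 codewords.
  weight 2: 1 codewords.
  weight 3: 1 codewords.
  weight 4: 1 codewords.
  weight 5: 2 codewords.
  weight 6: 1 codewords.
  weight 7: 1 codewords.
Minimum distance d = smallest w > 0 with A_w > 0 = 2.
Sanity: Σ A_w = 8 = 2^3 = 8 ✓.


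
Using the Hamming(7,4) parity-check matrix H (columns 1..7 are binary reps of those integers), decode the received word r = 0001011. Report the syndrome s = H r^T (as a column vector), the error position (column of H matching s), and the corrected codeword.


s = (1, 0, 1)^T, error position = 5, corrected codeword c = 0001111

Compute s = H r^T mod 2 one row at a time:
  s_1 = 1 + 0 + 1 + 1 = 3 ≡ 1 (mod 2).
  s_2 = 0 + 0 + 1 + 1 = 2 ≡ 0 (mod 2).
  s_3 = 0 + 0 + 0 + 1 = 1 ≡ 1 (mod 2).
s = (1, 0, 1)^T — this equals column 5 of H (binary 101), so error is at position 5.
Correct: flip bit 5 of r = 0001011 to get c = 0001111.


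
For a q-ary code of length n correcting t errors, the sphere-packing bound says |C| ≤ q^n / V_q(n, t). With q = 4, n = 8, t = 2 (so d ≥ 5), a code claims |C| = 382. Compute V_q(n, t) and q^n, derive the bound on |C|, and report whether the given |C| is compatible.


V_q(n, t) = 277, q^n = 65536, Hamming bound = 236, |C| = 382 > bound (violated).

Step 1: Compute V_q(n, t) = Σ_{j=0}^2 C(n, j) (q−1)^j.
  j = 0: C(8,0)·(3)^0 = 1·1 = 1.
  j = 1: C(8,1)·(3)^1 = 8·3 = 24.
  j = 2: C(8,2)·(3)^2 = 28·9 = 252.
  V_q(n, t) = 1 + 24 + 252 = 277.
Step 2: q^n = 4^8 = 65536.
Step 3: Hamming bound ⌊q^n / V_q(n,t)⌋ = ⌊65536/277⌋ = 236.
Step 4: Compare |C| = 382 to 236: violated.
The claimed |C| lies above the Hamming bound, so no 4-ary code of length 8 with d ≥ 5 can have 382 codewords.


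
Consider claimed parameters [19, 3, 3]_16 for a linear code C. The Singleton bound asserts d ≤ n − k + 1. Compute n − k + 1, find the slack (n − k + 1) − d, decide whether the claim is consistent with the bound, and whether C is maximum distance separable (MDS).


Singleton RHS = n − k + 1 = 17, slack = 14, bound satisfied, not MDS.

Singleton bound: d ≤ n − k + 1.
Here n = 19, k = 3, so n − k + 1 = 17.
Given d = 3, check d ≤ 17: YES.
Slack = (n − k + 1) − d = 14.
The code is NOT MDS (slack = 14 > 0).
Description: the claimed parameters are [19, 3, 3]_16; such a code would be non-MDS.


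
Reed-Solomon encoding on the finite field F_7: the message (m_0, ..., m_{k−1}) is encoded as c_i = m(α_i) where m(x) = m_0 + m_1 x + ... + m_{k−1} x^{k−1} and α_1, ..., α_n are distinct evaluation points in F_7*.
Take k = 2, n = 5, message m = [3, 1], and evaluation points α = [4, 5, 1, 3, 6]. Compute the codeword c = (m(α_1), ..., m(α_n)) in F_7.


c = [0, 1, 4, 6, 2]

Message polynomial: m(x) = 3 + 1·x (mod 7).
For each evaluation point α_i, compute m(α_i) mod 7:
  α_1 = 4: Horner steps 1 → 0, so m(4) = 0.
  α_2 = 5: Horner steps 1 → 1, so m(5) = 1.
  α_3 = 1: Horner steps 1 → 4, so m(1) = 4.
  α_4 = 3: Horner steps 1 → 6, so m(3) = 6.
  α_5 = 6: Horner steps 1 → 2, so m(6) = 2.
Codeword c = [0, 1, 4, 6, 2] ∈ F_7^5.


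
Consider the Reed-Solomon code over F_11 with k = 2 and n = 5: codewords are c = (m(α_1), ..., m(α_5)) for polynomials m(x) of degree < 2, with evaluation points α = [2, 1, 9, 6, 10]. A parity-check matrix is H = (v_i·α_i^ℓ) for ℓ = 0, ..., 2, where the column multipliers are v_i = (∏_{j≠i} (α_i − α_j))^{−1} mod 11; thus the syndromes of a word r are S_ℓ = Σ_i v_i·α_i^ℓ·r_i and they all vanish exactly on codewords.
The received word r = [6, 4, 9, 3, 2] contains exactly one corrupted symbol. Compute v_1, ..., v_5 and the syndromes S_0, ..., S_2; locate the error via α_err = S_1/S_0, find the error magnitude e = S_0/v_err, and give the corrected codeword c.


S = (1, 10, 1), error at position 5, error magnitude e = 2, c = [6, 4, 9, 3, 0].

Step 1: column multipliers v_i = (∏_{j≠i}(α_i − α_j))^{−1} mod 11.
  i = 1 (α = 2): (2−1)(2−9)(2−6)(2−10) = 1·(−7)·(−4)·(−8) = −224 ≡ 7, so v_1 = 7^{−1} = 8 (mod 11).
  i = 2 (α = 1): (1−2)(1−9)(1−6)(1−10) = (−1)·(−8)·(−5)·(−9) = 360 ≡ 8, so v_2 = 8^{−1} = 7 (mod 11).
  i = 3 (α = 9): (9−2)(9−1)(9−6)(9−10) = 7·8·3·(−1) = −168 ≡ 8, so v_3 = 8^{−1} = 7 (mod 11).
  i = 4 (α = 6): (6−2)(6−1)(6−9)(6−10) = 4·5·(−3)·(−4) = 240 ≡ 9, so v_4 = 9^{−1} = 5 (mod 11).
  i = 5 (α = 10): (10−2)(10−1)(10−9)(10−6) = 8·9·1·4 = 288 ≡ 2, so v_5 = 2^{−1} = 6 (mod 11).
  v = [8, 7, 7, 5, 6].
Step 2: syndromes of r = [6, 4, 9, 3, 2] (all sums mod 11).
  S_0 = Σ v_i r_i = 8·6 + 7·4 + 7·9 + 5·3 + 6·2 = 166 ≡ 1.
  S_1 = Σ v_i α_i r_i = 8·2·6 + 7·1·4 + 7·9·9 + 5·6·3 + 6·10·2 = 901 ≡ 10.
  α_i^2 mod 11 = [4, 1, 4, 3, 1].
  S_2 = Σ v_i α_i^2 r_i = 8·4·6 + 7·1·4 + 7·4·9 + 5·3·3 + 6·1·2 = 529 ≡ 1.
  S = (1, 10, 1) ≠ 0, so r is not a codeword (an error is present).
Step 3: locate the error. For a single error e at position i, S_ℓ = v_i·e·α_i^ℓ, so α_err = S_1/S_0.
  S_0^{−1} = 1^{−1} = 1 (mod 11), so α_err = 10·1 = 10 ≡ 10 = α_5. Error position i = 5.
  Consistency check: S_2/S_1 = 1·10 = 10 ≡ 10 = α_err ✓ (single-error assumption holds).
Step 4: error magnitude e = S_0/v_5 = S_0·∏_{j≠5}(α_5 − α_j) = 1·2 = 2 ≡ 2 (mod 11).
Step 5: correct position 5: c_5 = r_5 − e = 2 − 2 ≡ 0 (mod 11). Hence c = [6, 4, 9, 3, 0].
  Check: interpolating c through the α_i gives m(x) = 2 + 2·x (degree < 2) with m(α_i) = c_i for every i, so c is indeed a codeword.
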